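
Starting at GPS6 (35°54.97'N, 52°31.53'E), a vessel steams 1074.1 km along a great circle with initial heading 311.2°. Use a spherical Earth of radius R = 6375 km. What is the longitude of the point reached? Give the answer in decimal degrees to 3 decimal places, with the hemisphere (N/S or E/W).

42.767°E

GPS6: φ = +35.91617°, λ = +52.52550°
δ = d/R = 1074.1/6375 = 0.168486 rad
φ₂ = arcsin(sin φ₁ cos δ + cos φ₁ sin δ cos θ)
   = arcsin(0.58660·0.98584 + 0.80988·0.16769·0.65869) = 41.89364°
λ₂ = λ₁ + atan2(sin θ sin δ cos φ₁, cos δ − sin φ₁ sin φ₂) = 42.76681°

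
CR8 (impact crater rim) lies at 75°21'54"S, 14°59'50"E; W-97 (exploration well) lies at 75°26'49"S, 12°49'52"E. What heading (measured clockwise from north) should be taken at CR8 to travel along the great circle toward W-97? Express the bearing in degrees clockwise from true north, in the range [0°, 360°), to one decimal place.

CR8: φ = -75.36500°, λ = +14.99722°
W-97: φ = -75.44694°, λ = +12.83111°
Δλ = -2.1661°
y = sin Δλ · cos φ₂ = -0.009497
x = cos φ₁ sin φ₂ − sin φ₁ cos φ₂ cos Δλ = -0.001604
θ = atan2(y, x) = -99.5857° → 260.4143° (mod 360°)

260.4°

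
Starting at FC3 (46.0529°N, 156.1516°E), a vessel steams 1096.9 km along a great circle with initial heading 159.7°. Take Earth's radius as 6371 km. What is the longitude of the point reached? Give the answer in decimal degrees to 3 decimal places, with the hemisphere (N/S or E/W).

160.404°E

δ = d/R = 1096.9/6371 = 0.172171 rad
φ₂ = arcsin(sin φ₁ cos δ + cos φ₁ sin δ cos θ)
   = arcsin(0.71998·0.98522 + 0.69399·0.17132·-0.93789) = 36.71427°
λ₂ = λ₁ + atan2(sin θ sin δ cos φ₁, cos δ − sin φ₁ sin φ₂) = 160.40376°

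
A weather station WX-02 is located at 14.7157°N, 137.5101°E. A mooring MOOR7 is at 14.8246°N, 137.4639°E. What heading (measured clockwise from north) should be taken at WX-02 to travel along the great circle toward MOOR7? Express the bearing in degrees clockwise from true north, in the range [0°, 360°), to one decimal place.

Δλ = -0.0462°
y = sin Δλ · cos φ₂ = -0.000780
x = cos φ₁ sin φ₂ − sin φ₁ cos φ₂ cos Δλ = 0.001901
θ = atan2(y, x) = -22.2987° → 337.7013° (mod 360°)

337.7°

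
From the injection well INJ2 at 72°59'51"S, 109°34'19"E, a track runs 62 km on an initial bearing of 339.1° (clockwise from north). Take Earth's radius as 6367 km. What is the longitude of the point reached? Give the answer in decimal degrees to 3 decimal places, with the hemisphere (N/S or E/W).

108.911°E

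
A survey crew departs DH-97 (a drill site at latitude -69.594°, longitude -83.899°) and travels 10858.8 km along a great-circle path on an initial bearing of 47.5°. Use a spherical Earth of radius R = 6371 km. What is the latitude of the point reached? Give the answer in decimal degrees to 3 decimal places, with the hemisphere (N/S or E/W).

δ = d/R = 10858.8/6371 = 1.704411 rad
φ₂ = arcsin(sin φ₁ cos δ + cos φ₁ sin δ cos θ)
   = arcsin(-0.93725·-0.13322 + 0.34867·0.99109·0.67559) = 20.99679°
λ₂ = λ₁ + atan2(sin θ sin δ cos φ₁, cos δ − sin φ₁ sin φ₂) = -32.39283°

20.997°N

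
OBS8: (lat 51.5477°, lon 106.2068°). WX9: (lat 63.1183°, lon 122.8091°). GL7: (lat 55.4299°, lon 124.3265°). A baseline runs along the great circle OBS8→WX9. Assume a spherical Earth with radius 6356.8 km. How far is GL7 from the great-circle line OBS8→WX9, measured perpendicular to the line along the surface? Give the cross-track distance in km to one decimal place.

δ₁₃ = central angle OBS8→GL7 = 0.199292 rad  (haversine)
θ₁₃ = bearing OBS8→GL7 = 63.045°,  θ₁₂ = bearing OBS8→WX9 = 30.962°
dₓₜ = R·arcsin(sin δ₁₃ · sin(θ₁₃ − θ₁₂)) = 6356.8·arcsin(0.19798·sin(32.083°)) = 669.683 km
|dₓₜ| = 669.683 km

669.7 km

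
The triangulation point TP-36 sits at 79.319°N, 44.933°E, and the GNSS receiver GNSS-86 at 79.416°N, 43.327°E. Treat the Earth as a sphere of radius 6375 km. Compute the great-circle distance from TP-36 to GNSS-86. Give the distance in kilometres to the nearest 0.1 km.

Δφ = 0.0970°,  Δλ = -1.6060°
a = sin²(Δφ/2) + cos φ₁ cos φ₂ sin²(Δλ/2) = 0.000007
c = 2·arcsin(√a) = 0.005442 rad = 0.3118°
d = R·c = 6375 × 0.005442 = 34.7 km

34.7 km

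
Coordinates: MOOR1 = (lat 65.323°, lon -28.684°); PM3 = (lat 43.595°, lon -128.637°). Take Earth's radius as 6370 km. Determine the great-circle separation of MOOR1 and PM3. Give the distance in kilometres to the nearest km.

Δφ = -21.7280°,  Δλ = -99.9530°
a = sin²(Δφ/2) + cos φ₁ cos φ₂ sin²(Δλ/2) = 0.212839
c = 2·arcsin(√a) = 0.959021 rad = 54.9479°
d = R·c = 6370 × 0.959021 = 6109.0 km

6109 km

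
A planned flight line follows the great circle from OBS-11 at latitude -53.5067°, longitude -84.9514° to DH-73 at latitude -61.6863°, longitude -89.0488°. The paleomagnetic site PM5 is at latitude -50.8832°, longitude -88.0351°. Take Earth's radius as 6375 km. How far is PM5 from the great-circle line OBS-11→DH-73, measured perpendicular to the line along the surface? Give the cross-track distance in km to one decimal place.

δ₁₃ = central angle OBS-11→PM5 = 0.056424 rad  (haversine)
θ₁₃ = bearing OBS-11→PM5 = 323.000°,  θ₁₂ = bearing OBS-11→DH-73 = 193.310°
dₓₜ = R·arcsin(sin δ₁₃ · sin(θ₁₃ − θ₁₂)) = 6375·arcsin(0.05639·sin(129.690°)) = 276.739 km
|dₓₜ| = 276.739 km

276.7 km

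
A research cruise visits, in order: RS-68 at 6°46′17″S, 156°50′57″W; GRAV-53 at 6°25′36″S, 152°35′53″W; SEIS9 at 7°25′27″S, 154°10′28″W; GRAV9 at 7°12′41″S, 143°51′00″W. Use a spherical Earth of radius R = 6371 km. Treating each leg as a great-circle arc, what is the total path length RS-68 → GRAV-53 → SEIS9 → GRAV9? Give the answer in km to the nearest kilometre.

RS-68: φ = -6.77139°, λ = -156.84917°
GRAV-53: φ = -6.42667°, λ = -152.59806°
SEIS9: φ = -7.42417°, λ = -154.17444°
GRAV9: φ = -7.21139°, λ = -143.85000°
RS-68→GRAV-53: c = 0.073949 rad, d = 471.13 km
GRAV-53→SEIS9: c = 0.032389 rad, d = 206.35 km
SEIS9→GRAV9: c = 0.178762 rad, d = 1138.90 km
Total = 471.13 + 206.35 + 1138.90 = 1816.38 km

1816 km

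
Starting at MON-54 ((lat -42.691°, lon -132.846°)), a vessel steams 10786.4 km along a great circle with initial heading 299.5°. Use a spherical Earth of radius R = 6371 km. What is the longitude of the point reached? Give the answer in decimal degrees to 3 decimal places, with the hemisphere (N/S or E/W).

152.789°E

δ = d/R = 10786.4/6371 = 1.693047 rad
φ₂ = arcsin(sin φ₁ cos δ + cos φ₁ sin δ cos θ)
   = arcsin(-0.67804·-0.12195 + 0.73502·0.99254·0.49242) = 26.22678°
λ₂ = λ₁ + atan2(sin θ sin δ cos φ₁, cos δ − sin φ₁ sin φ₂) = 152.78883°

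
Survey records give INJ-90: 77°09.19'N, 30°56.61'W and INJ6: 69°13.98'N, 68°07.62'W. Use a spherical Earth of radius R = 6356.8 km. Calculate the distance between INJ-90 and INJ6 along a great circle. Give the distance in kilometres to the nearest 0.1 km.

1440.5 km

INJ-90: φ = +77.15317°, λ = -30.94350°
INJ6: φ = +69.23300°, λ = -68.12700°
Δφ = -7.9202°,  Δλ = -37.1835°
a = sin²(Δφ/2) + cos φ₁ cos φ₂ sin²(Δλ/2) = 0.012783
c = 2·arcsin(√a) = 0.226609 rad = 12.9837°
d = R·c = 6356.8 × 0.226609 = 1440.5 km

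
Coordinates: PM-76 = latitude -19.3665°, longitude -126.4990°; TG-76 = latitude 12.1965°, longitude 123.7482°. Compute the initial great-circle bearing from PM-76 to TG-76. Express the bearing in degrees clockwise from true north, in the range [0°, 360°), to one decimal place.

Δλ = -109.7528°
y = sin Δλ · cos φ₂ = -0.919916
x = cos φ₁ sin φ₂ − sin φ₁ cos φ₂ cos Δλ = 0.089769
θ = atan2(y, x) = -84.4265° → 275.5735° (mod 360°)

275.6°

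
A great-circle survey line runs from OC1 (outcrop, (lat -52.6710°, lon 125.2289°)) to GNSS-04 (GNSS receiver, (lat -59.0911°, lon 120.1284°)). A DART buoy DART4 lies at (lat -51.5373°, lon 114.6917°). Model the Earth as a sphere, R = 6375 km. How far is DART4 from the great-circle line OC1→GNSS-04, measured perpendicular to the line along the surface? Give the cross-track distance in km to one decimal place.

δ₁₃ = central angle OC1→DART4 = 0.114573 rad  (haversine)
θ₁₃ = bearing OC1→DART4 = 275.745°,  θ₁₂ = bearing OC1→GNSS-04 = 201.929°
dₓₜ = R·arcsin(sin δ₁₃ · sin(θ₁₃ − θ₁₂)) = 6375·arcsin(0.11432·sin(73.817°)) = 701.342 km
|dₓₜ| = 701.342 km

701.3 km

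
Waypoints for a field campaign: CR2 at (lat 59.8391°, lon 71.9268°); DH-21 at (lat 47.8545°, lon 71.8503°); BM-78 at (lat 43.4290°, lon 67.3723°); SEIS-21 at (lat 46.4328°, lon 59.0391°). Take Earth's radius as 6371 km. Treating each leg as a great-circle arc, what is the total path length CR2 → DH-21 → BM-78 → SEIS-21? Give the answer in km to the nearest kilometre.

CR2→DH-21: c = 0.209172 rad, d = 1332.64 km
DH-21→BM-78: c = 0.094577 rad, d = 602.55 km
BM-78→SEIS-21: c = 0.115463 rad, d = 735.61 km
Total = 1332.64 + 602.55 + 735.61 = 2670.80 km

2671 km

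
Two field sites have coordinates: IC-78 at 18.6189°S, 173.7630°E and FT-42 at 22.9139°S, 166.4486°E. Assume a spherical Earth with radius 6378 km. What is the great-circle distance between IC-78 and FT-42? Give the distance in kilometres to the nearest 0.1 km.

898.7 km

Δφ = -4.2950°,  Δλ = -7.3144°
a = sin²(Δφ/2) + cos φ₁ cos φ₂ sin²(Δλ/2) = 0.004956
c = 2·arcsin(√a) = 0.140910 rad = 8.0736°
d = R·c = 6378 × 0.140910 = 898.7 km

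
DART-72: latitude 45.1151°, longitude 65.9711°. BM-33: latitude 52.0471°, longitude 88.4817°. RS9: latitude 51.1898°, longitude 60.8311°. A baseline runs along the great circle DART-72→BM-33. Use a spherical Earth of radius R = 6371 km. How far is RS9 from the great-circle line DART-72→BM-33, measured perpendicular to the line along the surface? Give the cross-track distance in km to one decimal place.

δ₁₃ = central angle DART-72→RS9 = 0.121679 rad  (haversine)
θ₁₃ = bearing DART-72→RS9 = 332.445°,  θ₁₂ = bearing DART-72→BM-33 = 56.832°
dₓₜ = R·arcsin(sin δ₁₃ · sin(θ₁₃ − θ₁₂)) = 6371·arcsin(0.12138·sin(275.613°)) = -771.481 km
|dₓₜ| = 771.481 km

771.5 km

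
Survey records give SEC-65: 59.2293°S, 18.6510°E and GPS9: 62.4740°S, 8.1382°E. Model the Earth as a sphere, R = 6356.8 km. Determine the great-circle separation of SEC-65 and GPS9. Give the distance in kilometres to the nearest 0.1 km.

671.4 km

Δφ = -3.2447°,  Δλ = -10.5128°
a = sin²(Δφ/2) + cos φ₁ cos φ₂ sin²(Δλ/2) = 0.002786
c = 2·arcsin(√a) = 0.105613 rad = 6.0512°
d = R·c = 6356.8 × 0.105613 = 671.4 km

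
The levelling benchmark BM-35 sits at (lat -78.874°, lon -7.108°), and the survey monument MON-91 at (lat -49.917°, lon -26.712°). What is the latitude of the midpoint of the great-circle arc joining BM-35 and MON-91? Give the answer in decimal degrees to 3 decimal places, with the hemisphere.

64.627°S

Bx = cos φ₂ cos Δλ = 0.606573,  By = cos φ₂ sin Δλ = -0.216038
φₘ = atan2(sin φ₁ + sin φ₂, √((cos φ₁ + Bx)² + By²)) = -64.62677°
λₘ = λ₁ + atan2(By, cos φ₁ + Bx) = -22.22844°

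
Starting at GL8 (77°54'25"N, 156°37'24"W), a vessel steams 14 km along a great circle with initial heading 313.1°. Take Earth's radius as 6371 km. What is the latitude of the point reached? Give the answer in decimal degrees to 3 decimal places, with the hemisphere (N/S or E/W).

GL8: φ = +77.90694°, λ = -156.62333°
δ = d/R = 14/6371 = 0.002197 rad
φ₂ = arcsin(sin φ₁ cos δ + cos φ₁ sin δ cos θ)
   = arcsin(0.97781·1.00000 + 0.20950·0.00220·0.68327) = 77.99263°
λ₂ = λ₁ + atan2(sin θ sin δ cos φ₁, cos δ − sin φ₁ sin φ₂) = -157.06523°

77.993°N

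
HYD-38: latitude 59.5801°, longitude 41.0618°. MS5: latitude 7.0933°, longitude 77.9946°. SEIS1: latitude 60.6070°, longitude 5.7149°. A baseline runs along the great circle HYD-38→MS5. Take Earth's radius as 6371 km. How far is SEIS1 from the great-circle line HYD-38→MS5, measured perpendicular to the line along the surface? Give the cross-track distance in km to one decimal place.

885.0 km

δ₁₃ = central angle HYD-38→SEIS1 = 0.304388 rad  (haversine)
θ₁₃ = bearing HYD-38→SEIS1 = 288.669°,  θ₁₂ = bearing HYD-38→MS5 = 136.187°
dₓₜ = R·arcsin(sin δ₁₃ · sin(θ₁₃ − θ₁₂)) = 6371·arcsin(0.29971·sin(152.483°)) = 885.035 km
|dₓₜ| = 885.035 km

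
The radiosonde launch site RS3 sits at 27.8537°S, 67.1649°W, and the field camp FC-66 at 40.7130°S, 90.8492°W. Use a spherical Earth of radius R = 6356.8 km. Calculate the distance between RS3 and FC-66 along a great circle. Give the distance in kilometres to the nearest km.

2585 km

Δφ = -12.8593°,  Δλ = -23.6843°
a = sin²(Δφ/2) + cos φ₁ cos φ₂ sin²(Δλ/2) = 0.040763
c = 2·arcsin(√a) = 0.406594 rad = 23.2961°
d = R·c = 6356.8 × 0.406594 = 2584.6 km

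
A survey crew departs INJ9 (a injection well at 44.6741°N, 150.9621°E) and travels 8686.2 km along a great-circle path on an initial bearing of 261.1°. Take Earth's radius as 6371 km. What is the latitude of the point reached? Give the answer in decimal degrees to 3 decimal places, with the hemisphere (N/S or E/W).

2.127°N

δ = d/R = 8686.2/6371 = 1.363397 rad
φ₂ = arcsin(sin φ₁ cos δ + cos φ₁ sin δ cos θ)
   = arcsin(0.70307·0.20592 + 0.71112·0.97857·-0.15471) = 2.12699°
λ₂ = λ₁ + atan2(sin θ sin δ cos φ₁, cos δ − sin φ₁ sin φ₂) = 75.61996°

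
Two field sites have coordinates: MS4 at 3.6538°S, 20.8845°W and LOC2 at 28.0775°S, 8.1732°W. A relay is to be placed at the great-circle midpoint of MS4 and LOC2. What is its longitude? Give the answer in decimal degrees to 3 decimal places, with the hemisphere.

Bx = cos φ₂ cos Δλ = 0.860687,  By = cos φ₂ sin Δλ = 0.194143
φₘ = atan2(sin φ₁ + sin φ₂, √((cos φ₁ + Bx)² + By²)) = -15.95843°
λₘ = λ₁ + atan2(By, cos φ₁ + Bx) = -14.92139°

14.921°W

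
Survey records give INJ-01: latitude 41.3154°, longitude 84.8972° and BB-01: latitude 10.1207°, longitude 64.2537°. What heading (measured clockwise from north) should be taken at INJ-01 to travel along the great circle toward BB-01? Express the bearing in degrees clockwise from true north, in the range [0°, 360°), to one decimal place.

216.1°

Δλ = -20.6435°
y = sin Δλ · cos φ₂ = -0.347066
x = cos φ₁ sin φ₂ − sin φ₁ cos φ₂ cos Δλ = -0.476217
θ = atan2(y, x) = -143.9155° → 216.0845° (mod 360°)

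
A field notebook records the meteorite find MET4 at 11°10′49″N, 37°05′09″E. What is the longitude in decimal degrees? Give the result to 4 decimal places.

37° + 5′/60 + 9″/3600 = 37 + 0.08333 + 0.00250 = 37.0858°

37.0858°E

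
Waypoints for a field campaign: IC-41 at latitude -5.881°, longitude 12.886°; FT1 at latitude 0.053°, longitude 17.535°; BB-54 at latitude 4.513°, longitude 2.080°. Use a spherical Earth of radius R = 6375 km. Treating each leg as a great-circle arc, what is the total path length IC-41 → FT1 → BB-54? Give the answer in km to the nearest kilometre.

2626 km

IC-41→FT1: c = 0.131480 rad, d = 838.19 km
FT1→BB-54: c = 0.280475 rad, d = 1788.03 km
Total = 838.19 + 1788.03 = 2626.22 km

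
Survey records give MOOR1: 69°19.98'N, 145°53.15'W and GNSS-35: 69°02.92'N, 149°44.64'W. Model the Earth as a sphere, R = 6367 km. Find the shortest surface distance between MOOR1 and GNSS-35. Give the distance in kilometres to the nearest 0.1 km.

155.5 km

MOOR1: φ = +69.33300°, λ = -145.88583°
GNSS-35: φ = +69.04867°, λ = -149.74400°
Δφ = -0.2843°,  Δλ = -3.8582°
a = sin²(Δφ/2) + cos φ₁ cos φ₂ sin²(Δλ/2) = 0.000149
c = 2·arcsin(√a) = 0.024427 rad = 1.3996°
d = R·c = 6367 × 0.024427 = 155.5 km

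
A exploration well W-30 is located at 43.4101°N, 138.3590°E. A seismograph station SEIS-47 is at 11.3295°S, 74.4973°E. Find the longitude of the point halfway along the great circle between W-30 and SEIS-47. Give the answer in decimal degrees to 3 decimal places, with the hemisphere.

101.129°E

Bx = cos φ₂ cos Δλ = 0.431955,  By = cos φ₂ sin Δλ = -0.880240
φₘ = atan2(sin φ₁ + sin φ₂, √((cos φ₁ + Bx)² + By²)) = 18.64021°
λₘ = λ₁ + atan2(By, cos φ₁ + Bx) = 101.12889°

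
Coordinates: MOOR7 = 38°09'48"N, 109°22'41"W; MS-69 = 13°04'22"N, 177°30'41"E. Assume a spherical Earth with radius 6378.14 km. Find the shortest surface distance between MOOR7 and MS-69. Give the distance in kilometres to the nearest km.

MOOR7: φ = +38.16333°, λ = -109.37806°
MS-69: φ = +13.07278°, λ = +177.51139°
Δφ = -25.0906°,  Δλ = -73.1106°
a = sin²(Δφ/2) + cos φ₁ cos φ₂ sin²(Δλ/2) = 0.318865
c = 2·arcsin(√a) = 1.200094 rad = 68.7603°
d = R·c = 6378.14 × 1.200094 = 7654.4 km

7654 km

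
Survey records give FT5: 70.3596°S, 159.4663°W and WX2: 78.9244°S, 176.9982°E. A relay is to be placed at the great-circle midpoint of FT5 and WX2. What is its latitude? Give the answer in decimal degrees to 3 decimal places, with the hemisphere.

74.927°S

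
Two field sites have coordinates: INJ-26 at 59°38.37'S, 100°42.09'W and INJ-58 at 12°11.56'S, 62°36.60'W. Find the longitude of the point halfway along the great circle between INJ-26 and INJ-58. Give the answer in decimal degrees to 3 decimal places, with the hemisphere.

INJ-26: φ = -59.63950°, λ = -100.70150°
INJ-58: φ = -12.19267°, λ = -62.61000°
Bx = cos φ₂ cos Δλ = 0.769274,  By = cos φ₂ sin Δλ = 0.603003
φₘ = atan2(sin φ₁ + sin φ₂, √((cos φ₁ + Bx)² + By²)) = -37.29538°
λₘ = λ₁ + atan2(By, cos φ₁ + Bx) = -75.38499°

75.385°W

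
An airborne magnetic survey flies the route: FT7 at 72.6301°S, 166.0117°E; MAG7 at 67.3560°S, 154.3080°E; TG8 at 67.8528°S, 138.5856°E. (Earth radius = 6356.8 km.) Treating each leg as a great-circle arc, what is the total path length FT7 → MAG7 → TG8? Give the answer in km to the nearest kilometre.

FT7→MAG7: c = 0.115157 rad, d = 732.03 km
MAG7→TG8: c = 0.104622 rad, d = 665.06 km
Total = 732.03 + 665.06 = 1397.10 km

1397 km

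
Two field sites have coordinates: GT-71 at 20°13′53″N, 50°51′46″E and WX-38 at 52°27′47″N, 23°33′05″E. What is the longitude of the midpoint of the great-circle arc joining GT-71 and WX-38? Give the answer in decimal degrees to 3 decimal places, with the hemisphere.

GT-71: φ = +20.23139°, λ = +50.86278°
WX-38: φ = +52.46306°, λ = +23.55139°
Bx = cos φ₂ cos Δλ = 0.541355,  By = cos φ₂ sin Δλ = -0.279550
φₘ = atan2(sin φ₁ + sin φ₂, √((cos φ₁ + Bx)² + By²)) = 37.09804°
λₘ = λ₁ + atan2(By, cos φ₁ + Bx) = 40.16405°

40.164°E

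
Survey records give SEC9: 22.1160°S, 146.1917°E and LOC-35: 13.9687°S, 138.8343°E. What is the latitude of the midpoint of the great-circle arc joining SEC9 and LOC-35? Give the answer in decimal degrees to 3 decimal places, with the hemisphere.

18.077°S

Bx = cos φ₂ cos Δλ = 0.962438,  By = cos φ₂ sin Δλ = -0.124271
φₘ = atan2(sin φ₁ + sin φ₂, √((cos φ₁ + Bx)² + By²)) = -18.07716°
λₘ = λ₁ + atan2(By, cos φ₁ + Bx) = 142.42754°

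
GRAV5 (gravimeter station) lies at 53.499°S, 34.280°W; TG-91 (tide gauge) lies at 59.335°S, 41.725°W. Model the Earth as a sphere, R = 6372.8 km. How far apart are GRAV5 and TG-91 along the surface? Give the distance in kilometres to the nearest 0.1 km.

793.4 km

Δφ = -5.8360°,  Δλ = -7.4450°
a = sin²(Δφ/2) + cos φ₁ cos φ₂ sin²(Δλ/2) = 0.003870
c = 2·arcsin(√a) = 0.124503 rad = 7.1335°
d = R·c = 6372.8 × 0.124503 = 793.4 km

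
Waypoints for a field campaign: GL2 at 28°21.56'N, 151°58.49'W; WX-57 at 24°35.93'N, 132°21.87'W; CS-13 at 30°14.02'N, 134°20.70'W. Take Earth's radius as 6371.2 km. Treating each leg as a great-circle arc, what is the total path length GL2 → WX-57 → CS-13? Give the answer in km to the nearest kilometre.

GL2: φ = +28.35933°, λ = -151.97483°
WX-57: φ = +24.59883°, λ = -132.36450°
CS-13: φ = +30.23367°, λ = -134.34500°
GL2→WX-57: c = 0.312924 rad, d = 1993.70 km
WX-57→CS-13: c = 0.103015 rad, d = 656.33 km
Total = 1993.70 + 656.33 = 2650.03 km

2650 km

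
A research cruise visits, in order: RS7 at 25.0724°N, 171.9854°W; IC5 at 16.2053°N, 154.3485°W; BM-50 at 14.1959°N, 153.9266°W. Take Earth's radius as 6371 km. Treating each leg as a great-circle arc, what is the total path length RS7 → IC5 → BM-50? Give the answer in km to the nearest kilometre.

RS7→IC5: c = 0.326518 rad, d = 2080.25 km
IC5→BM-50: c = 0.035783 rad, d = 227.97 km
Total = 2080.25 + 227.97 = 2308.22 km

2308 km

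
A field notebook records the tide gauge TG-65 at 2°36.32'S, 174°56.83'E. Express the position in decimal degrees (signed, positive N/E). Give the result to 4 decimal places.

lat: 2.6053° S → -2.6053°
lon: 174.9472° E → +174.9472°

-2.6053°, +174.9472°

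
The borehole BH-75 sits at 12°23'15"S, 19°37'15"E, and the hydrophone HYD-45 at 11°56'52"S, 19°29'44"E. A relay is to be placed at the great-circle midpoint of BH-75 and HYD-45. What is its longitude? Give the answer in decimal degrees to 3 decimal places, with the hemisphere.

BH-75: φ = -12.38750°, λ = +19.62083°
HYD-45: φ = -11.94778°, λ = +19.49556°
Bx = cos φ₂ cos Δλ = 0.978334,  By = cos φ₂ sin Δλ = -0.002139
φₘ = atan2(sin φ₁ + sin φ₂, √((cos φ₁ + Bx)² + By²)) = -12.16765°
λₘ = λ₁ + atan2(By, cos φ₁ + Bx) = 19.55814°

19.558°E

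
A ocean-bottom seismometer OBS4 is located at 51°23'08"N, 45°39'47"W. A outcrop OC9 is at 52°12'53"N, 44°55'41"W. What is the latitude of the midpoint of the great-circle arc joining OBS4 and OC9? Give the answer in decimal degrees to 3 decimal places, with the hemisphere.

51.801°N

OBS4: φ = +51.38556°, λ = -45.66306°
OC9: φ = +52.21472°, λ = -44.92806°
Bx = cos φ₂ cos Δλ = 0.612654,  By = cos φ₂ sin Δλ = 0.007860
φₘ = atan2(sin φ₁ + sin φ₂, √((cos φ₁ + Bx)² + By²)) = 51.80071°
λₘ = λ₁ + atan2(By, cos φ₁ + Bx) = -45.29893°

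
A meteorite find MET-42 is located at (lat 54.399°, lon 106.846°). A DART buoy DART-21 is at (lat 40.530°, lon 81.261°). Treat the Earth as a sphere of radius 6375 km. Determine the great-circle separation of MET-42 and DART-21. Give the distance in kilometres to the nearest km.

Δφ = -13.8690°,  Δλ = -25.5850°
a = sin²(Δφ/2) + cos φ₁ cos φ₂ sin²(Δλ/2) = 0.036270
c = 2·arcsin(√a) = 0.383232 rad = 21.9576°
d = R·c = 6375 × 0.383232 = 2443.1 km

2443 km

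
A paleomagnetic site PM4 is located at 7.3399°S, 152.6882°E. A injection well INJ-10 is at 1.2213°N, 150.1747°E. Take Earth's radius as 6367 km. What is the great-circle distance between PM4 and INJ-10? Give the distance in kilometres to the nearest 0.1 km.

991.3 km

Δφ = 8.5612°,  Δλ = -2.5135°
a = sin²(Δφ/2) + cos φ₁ cos φ₂ sin²(Δλ/2) = 0.006048
c = 2·arcsin(√a) = 0.155699 rad = 8.9209°
d = R·c = 6367 × 0.155699 = 991.3 km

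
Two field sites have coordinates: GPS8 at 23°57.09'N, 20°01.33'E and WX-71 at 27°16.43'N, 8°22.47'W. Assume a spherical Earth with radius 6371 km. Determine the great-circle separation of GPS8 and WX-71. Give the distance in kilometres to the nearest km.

2865 km

GPS8: φ = +23.95150°, λ = +20.02217°
WX-71: φ = +27.27383°, λ = -8.37450°
Δφ = 3.3223°,  Δλ = -28.3967°
a = sin²(Δφ/2) + cos φ₁ cos φ₂ sin²(Δλ/2) = 0.049709
c = 2·arcsin(√a) = 0.449691 rad = 25.7654°
d = R·c = 6371 × 0.449691 = 2865.0 km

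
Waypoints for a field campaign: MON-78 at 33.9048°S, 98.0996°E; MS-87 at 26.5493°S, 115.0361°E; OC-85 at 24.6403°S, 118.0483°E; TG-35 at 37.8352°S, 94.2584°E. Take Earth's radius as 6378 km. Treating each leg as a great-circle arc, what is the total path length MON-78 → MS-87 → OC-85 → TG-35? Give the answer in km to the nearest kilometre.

MON-78→MS-87: c = 0.285327 rad, d = 1819.82 km
MS-87→OC-85: c = 0.057946 rad, d = 369.58 km
OC-85→TG-35: c = 0.421190 rad, d = 2686.35 km
Total = 1819.82 + 369.58 + 2686.35 = 4875.75 km

4876 km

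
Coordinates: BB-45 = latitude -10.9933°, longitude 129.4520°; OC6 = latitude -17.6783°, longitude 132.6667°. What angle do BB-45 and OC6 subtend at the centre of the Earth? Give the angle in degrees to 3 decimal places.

7.374°

Δφ = -6.6850°,  Δλ = 3.2147°
a = sin²(Δφ/2) + cos φ₁ cos φ₂ sin²(Δλ/2) = 0.004135
c = 2·arcsin(√a) = 0.128701 rad = 7.3741°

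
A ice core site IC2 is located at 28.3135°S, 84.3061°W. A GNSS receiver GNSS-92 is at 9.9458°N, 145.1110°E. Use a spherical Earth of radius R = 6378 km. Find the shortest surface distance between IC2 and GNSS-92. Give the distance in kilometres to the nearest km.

14498 km

Δφ = 38.2593°,  Δλ = -130.5829°
a = sin²(Δφ/2) + cos φ₁ cos φ₂ sin²(Δλ/2) = 0.823016
c = 2·arcsin(√a) = 2.273170 rad = 130.2430°
d = R·c = 6378 × 2.273170 = 14498.3 km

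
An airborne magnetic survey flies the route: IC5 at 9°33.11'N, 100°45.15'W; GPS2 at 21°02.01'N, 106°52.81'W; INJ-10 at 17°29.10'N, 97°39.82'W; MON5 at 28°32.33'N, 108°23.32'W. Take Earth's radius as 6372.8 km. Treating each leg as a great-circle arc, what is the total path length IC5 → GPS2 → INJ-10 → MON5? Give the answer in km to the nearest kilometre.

IC5: φ = +9.55183°, λ = -100.75250°
GPS2: φ = +21.03350°, λ = -106.88017°
INJ-10: φ = +17.48500°, λ = -97.66367°
MON5: φ = +28.53883°, λ = -108.38867°
IC5→GPS2: c = 0.225289 rad, d = 1435.72 km
GPS2→INJ-10: c = 0.163953 rad, d = 1044.84 km
INJ-10→MON5: c = 0.258358 rad, d = 1646.47 km
Total = 1435.72 + 1044.84 + 1646.47 = 4127.02 km

4127 km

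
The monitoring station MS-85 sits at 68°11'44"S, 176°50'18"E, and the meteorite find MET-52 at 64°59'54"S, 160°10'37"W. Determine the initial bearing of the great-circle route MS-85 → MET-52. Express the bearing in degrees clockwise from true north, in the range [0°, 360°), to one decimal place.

81.5°

MS-85: φ = -68.19556°, λ = +176.83833°
MET-52: φ = -64.99833°, λ = -160.17694°
Δλ = 22.9847°
y = sin Δλ · cos φ₂ = 0.165037
x = cos φ₁ sin φ₂ − sin φ₁ cos φ₂ cos Δλ = 0.024619
θ = atan2(y, x) = 81.5154° → 81.5154° (mod 360°)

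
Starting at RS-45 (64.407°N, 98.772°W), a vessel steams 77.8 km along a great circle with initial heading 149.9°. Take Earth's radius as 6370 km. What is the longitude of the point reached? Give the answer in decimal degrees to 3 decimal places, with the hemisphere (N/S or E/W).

97.977°W

δ = d/R = 77.8/6370 = 0.012214 rad
φ₂ = arcsin(sin φ₁ cos δ + cos φ₁ sin δ cos θ)
   = arcsin(0.90189·0.99993 + 0.43198·0.01221·-0.86515) = 63.79939°
λ₂ = λ₁ + atan2(sin θ sin δ cos φ₁, cos δ − sin φ₁ sin φ₂) = -97.97712°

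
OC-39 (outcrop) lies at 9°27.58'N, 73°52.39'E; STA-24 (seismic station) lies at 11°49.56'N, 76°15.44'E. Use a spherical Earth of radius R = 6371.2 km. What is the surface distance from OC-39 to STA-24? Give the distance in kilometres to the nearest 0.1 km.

370.3 km

OC-39: φ = +9.45967°, λ = +73.87317°
STA-24: φ = +11.82600°, λ = +76.25733°
Δφ = 2.3663°,  Δλ = 2.3842°
a = sin²(Δφ/2) + cos φ₁ cos φ₂ sin²(Δλ/2) = 0.000844
c = 2·arcsin(√a) = 0.058120 rad = 3.3300°
d = R·c = 6371.2 × 0.058120 = 370.3 km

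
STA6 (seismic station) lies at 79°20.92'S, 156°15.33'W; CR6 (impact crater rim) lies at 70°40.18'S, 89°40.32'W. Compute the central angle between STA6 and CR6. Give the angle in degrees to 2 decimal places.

STA6: φ = -79.34867°, λ = -156.25550°
CR6: φ = -70.66967°, λ = -89.67200°
Δφ = 8.6790°,  Δλ = 66.5835°
a = sin²(Δφ/2) + cos φ₁ cos φ₂ sin²(Δλ/2) = 0.024159
c = 2·arcsin(√a) = 0.312130 rad = 17.8837°

17.88°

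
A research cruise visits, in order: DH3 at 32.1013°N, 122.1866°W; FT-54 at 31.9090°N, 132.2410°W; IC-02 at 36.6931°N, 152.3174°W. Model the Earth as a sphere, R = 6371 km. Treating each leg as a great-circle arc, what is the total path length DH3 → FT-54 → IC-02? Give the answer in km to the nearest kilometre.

DH3→FT-54: c = 0.148793 rad, d = 947.96 km
FT-54→IC-02: c = 0.300613 rad, d = 1915.21 km
Total = 947.96 + 1915.21 = 2863.17 km

2863 km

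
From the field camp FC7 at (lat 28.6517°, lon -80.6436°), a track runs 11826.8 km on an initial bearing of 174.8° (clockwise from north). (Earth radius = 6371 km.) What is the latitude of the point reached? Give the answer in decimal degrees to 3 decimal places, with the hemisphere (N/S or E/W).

76.809°S

δ = d/R = 11826.8/6371 = 1.856349 rad
φ₂ = arcsin(sin φ₁ cos δ + cos φ₁ sin δ cos θ)
   = arcsin(0.47948·-0.28169 + 0.87755·0.95951·-0.99588) = -76.80896°
λ₂ = λ₁ + atan2(sin θ sin δ cos φ₁, cos δ − sin φ₁ sin φ₂) = -58.24284°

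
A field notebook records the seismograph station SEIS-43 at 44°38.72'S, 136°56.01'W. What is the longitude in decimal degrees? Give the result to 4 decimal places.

136° + 56.01′/60 = 136 + 0.93350 = 136.9335°

136.9335°W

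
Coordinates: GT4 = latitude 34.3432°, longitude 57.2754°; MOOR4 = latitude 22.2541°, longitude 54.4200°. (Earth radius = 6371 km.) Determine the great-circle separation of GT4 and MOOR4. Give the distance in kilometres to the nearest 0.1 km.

1372.8 km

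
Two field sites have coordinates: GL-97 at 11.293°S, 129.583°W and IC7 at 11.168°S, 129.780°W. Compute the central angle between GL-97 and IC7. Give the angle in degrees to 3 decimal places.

0.230°

Δφ = 0.1250°,  Δλ = -0.1970°
a = sin²(Δφ/2) + cos φ₁ cos φ₂ sin²(Δλ/2) = 0.000004
c = 2·arcsin(√a) = 0.004017 rad = 0.2301°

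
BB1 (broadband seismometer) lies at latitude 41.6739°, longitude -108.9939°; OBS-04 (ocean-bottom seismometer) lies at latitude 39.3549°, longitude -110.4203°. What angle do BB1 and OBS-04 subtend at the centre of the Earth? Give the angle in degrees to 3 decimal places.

2.560°

Δφ = -2.3190°,  Δλ = -1.4264°
a = sin²(Δφ/2) + cos φ₁ cos φ₂ sin²(Δλ/2) = 0.000499
c = 2·arcsin(√a) = 0.044679 rad = 2.5599°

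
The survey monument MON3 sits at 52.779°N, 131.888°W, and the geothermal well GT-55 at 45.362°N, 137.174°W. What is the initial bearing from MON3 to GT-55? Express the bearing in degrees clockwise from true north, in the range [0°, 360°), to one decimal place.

Δλ = -5.2860°
y = sin Δλ · cos φ₂ = -0.064731
x = cos φ₁ sin φ₂ − sin φ₁ cos φ₂ cos Δλ = -0.126710
θ = atan2(y, x) = -152.9394° → 207.0606° (mod 360°)

207.1°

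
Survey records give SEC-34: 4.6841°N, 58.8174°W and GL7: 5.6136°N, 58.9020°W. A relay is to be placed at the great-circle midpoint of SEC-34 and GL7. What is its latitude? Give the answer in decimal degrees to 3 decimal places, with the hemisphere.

Bx = cos φ₂ cos Δλ = 0.995203,  By = cos φ₂ sin Δλ = -0.001469
φₘ = atan2(sin φ₁ + sin φ₂, √((cos φ₁ + Bx)² + By²)) = 5.14885°
λₘ = λ₁ + atan2(By, cos φ₁ + Bx) = -58.85967°

5.149°N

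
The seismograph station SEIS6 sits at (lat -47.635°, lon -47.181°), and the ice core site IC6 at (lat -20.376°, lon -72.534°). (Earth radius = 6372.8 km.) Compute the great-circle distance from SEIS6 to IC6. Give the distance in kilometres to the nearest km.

3792 km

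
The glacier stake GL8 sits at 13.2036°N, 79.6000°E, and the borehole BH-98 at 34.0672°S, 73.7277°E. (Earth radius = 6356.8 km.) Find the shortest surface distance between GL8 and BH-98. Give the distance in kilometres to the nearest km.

5281 km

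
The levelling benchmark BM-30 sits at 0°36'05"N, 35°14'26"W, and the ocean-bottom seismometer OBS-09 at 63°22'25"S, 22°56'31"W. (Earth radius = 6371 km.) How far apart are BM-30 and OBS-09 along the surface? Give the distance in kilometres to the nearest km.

BM-30: φ = +0.60139°, λ = -35.24056°
OBS-09: φ = -63.37361°, λ = -22.94194°
Δφ = -63.9750°,  Δλ = 12.2986°
a = sin²(Δφ/2) + cos φ₁ cos φ₂ sin²(Δλ/2) = 0.285761
c = 2·arcsin(√a) = 1.127988 rad = 64.6289°
d = R·c = 6371 × 1.127988 = 7186.4 km

7186 km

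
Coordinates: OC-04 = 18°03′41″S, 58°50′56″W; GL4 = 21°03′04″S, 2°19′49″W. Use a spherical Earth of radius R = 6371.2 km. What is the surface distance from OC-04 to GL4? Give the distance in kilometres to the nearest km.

OC-04: φ = -18.06139°, λ = -58.84889°
GL4: φ = -21.05111°, λ = -2.33028°
Δφ = -2.9897°,  Δλ = 56.5186°
a = sin²(Δφ/2) + cos φ₁ cos φ₂ sin²(Δλ/2) = 0.199578
c = 2·arcsin(√a) = 0.926240 rad = 53.0696°
d = R·c = 6371.2 × 0.926240 = 5901.3 km

5901 km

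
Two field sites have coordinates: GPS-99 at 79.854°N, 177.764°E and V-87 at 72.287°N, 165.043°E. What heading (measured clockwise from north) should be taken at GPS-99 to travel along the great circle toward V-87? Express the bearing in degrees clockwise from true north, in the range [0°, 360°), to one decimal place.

208.3°

Δλ = -12.7210°
y = sin Δλ · cos φ₂ = -0.066997
x = cos φ₁ sin φ₂ − sin φ₁ cos φ₂ cos Δλ = -0.124334
θ = atan2(y, x) = -151.6822° → 208.3178° (mod 360°)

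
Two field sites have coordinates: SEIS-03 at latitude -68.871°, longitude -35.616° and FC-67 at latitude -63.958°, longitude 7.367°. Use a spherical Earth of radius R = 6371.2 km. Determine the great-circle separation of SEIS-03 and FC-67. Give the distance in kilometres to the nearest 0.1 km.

1943.3 km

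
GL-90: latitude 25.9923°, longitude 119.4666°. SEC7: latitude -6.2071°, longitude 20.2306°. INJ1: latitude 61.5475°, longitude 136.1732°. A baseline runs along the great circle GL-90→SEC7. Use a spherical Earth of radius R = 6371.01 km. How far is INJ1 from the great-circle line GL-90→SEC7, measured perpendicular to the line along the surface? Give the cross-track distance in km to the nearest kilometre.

3991 km

δ₁₃ = central angle GL-90→INJ1 = 0.650998 rad  (haversine)
θ₁₃ = bearing GL-90→INJ1 = 13.062°,  θ₁₂ = bearing GL-90→SEC7 = 268.409°
dₓₜ = R·arcsin(sin δ₁₃ · sin(θ₁₃ − θ₁₂)) = 6371.01·arcsin(0.60598·sin(-255.346°)) = 3991.095 km
|dₓₜ| = 3991.095 km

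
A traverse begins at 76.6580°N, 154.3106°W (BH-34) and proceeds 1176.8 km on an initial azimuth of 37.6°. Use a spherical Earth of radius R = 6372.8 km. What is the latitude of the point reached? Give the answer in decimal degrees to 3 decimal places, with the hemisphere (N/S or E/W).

81.906°N

δ = d/R = 1176.8/6372.8 = 0.184660 rad
φ₂ = arcsin(sin φ₁ cos δ + cos φ₁ sin δ cos θ)
   = arcsin(0.97301·0.98300 + 0.23076·0.18361·0.79229) = 81.90569°
λ₂ = λ₁ + atan2(sin θ sin δ cos φ₁, cos δ − sin φ₁ sin φ₂) = -101.59381°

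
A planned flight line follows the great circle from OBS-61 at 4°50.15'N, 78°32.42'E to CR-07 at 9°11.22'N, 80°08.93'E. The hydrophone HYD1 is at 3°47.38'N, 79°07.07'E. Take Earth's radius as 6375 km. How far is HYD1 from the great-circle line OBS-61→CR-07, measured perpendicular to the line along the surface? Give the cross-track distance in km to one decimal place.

OBS-61: φ = +4.83583°, λ = +78.54033°
CR-07: φ = +9.18700°, λ = +80.14883°
HYD1: φ = +3.78967°, λ = +79.11783°
δ₁₃ = central angle OBS-61→HYD1 = 0.020842 rad  (haversine)
θ₁₃ = bearing OBS-61→HYD1 = 151.147°,  θ₁₂ = bearing OBS-61→CR-07 = 20.056°
dₓₜ = R·arcsin(sin δ₁₃ · sin(θ₁₃ − θ₁₂)) = 6375·arcsin(0.02084·sin(131.091°)) = 100.137 km
|dₓₜ| = 100.137 km

100.1 km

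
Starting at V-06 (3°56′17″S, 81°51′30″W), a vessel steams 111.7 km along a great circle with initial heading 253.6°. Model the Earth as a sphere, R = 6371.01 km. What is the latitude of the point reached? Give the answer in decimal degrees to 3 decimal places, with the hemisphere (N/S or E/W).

V-06: φ = -3.93806°, λ = -81.85833°
δ = d/R = 111.7/6371.01 = 0.017533 rad
φ₂ = arcsin(sin φ₁ cos δ + cos φ₁ sin δ cos θ)
   = arcsin(-0.06868·0.99985 + 0.99764·0.01753·-0.28234) = -4.22111°
λ₂ = λ₁ + atan2(sin θ sin δ cos φ₁, cos δ − sin φ₁ sin φ₂) = -82.82462°

4.221°S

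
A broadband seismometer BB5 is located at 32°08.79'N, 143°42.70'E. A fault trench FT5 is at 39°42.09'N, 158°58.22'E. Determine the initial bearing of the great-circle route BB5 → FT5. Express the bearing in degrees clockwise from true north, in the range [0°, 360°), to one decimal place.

54.2°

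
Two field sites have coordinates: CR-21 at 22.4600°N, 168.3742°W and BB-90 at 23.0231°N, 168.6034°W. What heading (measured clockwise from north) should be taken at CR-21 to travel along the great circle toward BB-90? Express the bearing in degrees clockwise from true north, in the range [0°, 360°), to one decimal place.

339.5°

Δλ = -0.2292°
y = sin Δλ · cos φ₂ = -0.003682
x = cos φ₁ sin φ₂ − sin φ₁ cos φ₂ cos Δλ = 0.009831
θ = atan2(y, x) = -20.5314° → 339.4686° (mod 360°)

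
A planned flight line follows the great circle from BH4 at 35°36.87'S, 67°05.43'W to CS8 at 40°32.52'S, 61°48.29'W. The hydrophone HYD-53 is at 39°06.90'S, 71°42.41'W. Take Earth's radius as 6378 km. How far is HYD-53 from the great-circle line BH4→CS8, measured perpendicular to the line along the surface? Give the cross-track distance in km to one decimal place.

BH4: φ = -35.61450°, λ = -67.09050°
CS8: φ = -40.54200°, λ = -61.80483°
HYD-53: φ = -39.11500°, λ = -71.70683°
δ₁₃ = central angle BH4→HYD-53 = 0.088481 rad  (haversine)
θ₁₃ = bearing BH4→HYD-53 = 224.964°,  θ₁₂ = bearing BH4→CS8 = 141.426°
dₓₜ = R·arcsin(sin δ₁₃ · sin(θ₁₃ − θ₁₂)) = 6378·arcsin(0.08837·sin(83.538°)) = 560.740 km
|dₓₜ| = 560.740 km

560.7 km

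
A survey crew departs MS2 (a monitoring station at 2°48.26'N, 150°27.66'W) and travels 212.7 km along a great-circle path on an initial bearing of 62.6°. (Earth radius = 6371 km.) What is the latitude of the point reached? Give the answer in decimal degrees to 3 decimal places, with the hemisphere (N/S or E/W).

3.683°N

MS2: φ = +2.80433°, λ = -150.46100°
δ = d/R = 212.7/6371 = 0.033386 rad
φ₂ = arcsin(sin φ₁ cos δ + cos φ₁ sin δ cos θ)
   = arcsin(0.04893·0.99944 + 0.99880·0.03338·0.46020) = 3.68327°
λ₂ = λ₁ + atan2(sin θ sin δ cos φ₁, cos δ − sin φ₁ sin φ₂) = -148.75929°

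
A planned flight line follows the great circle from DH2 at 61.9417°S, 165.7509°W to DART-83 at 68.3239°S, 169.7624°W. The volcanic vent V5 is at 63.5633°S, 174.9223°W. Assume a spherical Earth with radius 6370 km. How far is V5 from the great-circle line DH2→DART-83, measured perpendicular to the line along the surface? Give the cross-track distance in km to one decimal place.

393.0 km

δ₁₃ = central angle DH2→V5 = 0.078476 rad  (haversine)
θ₁₃ = bearing DH2→V5 = 244.847°,  θ₁₂ = bearing DH2→DART-83 = 192.996°
dₓₜ = R·arcsin(sin δ₁₃ · sin(θ₁₃ − θ₁₂)) = 6370·arcsin(0.07840·sin(51.851°)) = 392.962 km
|dₓₜ| = 392.962 km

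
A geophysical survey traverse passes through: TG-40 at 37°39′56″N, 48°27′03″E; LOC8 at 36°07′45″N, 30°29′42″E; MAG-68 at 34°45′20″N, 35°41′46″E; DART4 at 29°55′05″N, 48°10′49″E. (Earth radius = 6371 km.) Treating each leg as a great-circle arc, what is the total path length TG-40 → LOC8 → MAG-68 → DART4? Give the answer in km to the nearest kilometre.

3388 km

TG-40: φ = +37.66556°, λ = +48.45083°
LOC8: φ = +36.12917°, λ = +30.49500°
MAG-68: φ = +34.75556°, λ = +35.69611°
DART4: φ = +29.91806°, λ = +48.18028°
TG-40→LOC8: c = 0.251661 rad, d = 1603.33 km
LOC8→MAG-68: c = 0.077732 rad, d = 495.23 km
MAG-68→DART4: c = 0.202332 rad, d = 1289.05 km
Total = 1603.33 + 495.23 + 1289.05 = 3387.62 km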